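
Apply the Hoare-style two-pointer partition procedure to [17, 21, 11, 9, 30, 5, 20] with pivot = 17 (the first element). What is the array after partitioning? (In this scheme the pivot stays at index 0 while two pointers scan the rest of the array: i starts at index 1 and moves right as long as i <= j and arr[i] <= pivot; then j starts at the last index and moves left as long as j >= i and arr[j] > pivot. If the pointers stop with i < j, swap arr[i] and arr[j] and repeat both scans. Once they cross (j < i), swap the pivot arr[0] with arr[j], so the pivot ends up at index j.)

Hoare-style two-pointer partition with pivot = 17:

Initial array: [17, 21, 11, 9, 30, 5, 20]

Pointers start at i = 1, j = 6.
i stops at index 1 (arr[1]=21 > 17), j stops at index 5 (arr[5]=5 <= 17): swap arr[1] and arr[5], array becomes [17, 5, 11, 9, 30, 21, 20]
i ends at 4, j ends at 3: the pointers have crossed (j < i), so scanning stops.

Swap pivot arr[0] with arr[3] to place pivot at position 3: [9, 5, 11, 17, 30, 21, 20]
Pivot position: 3

After partitioning with pivot 17, the array becomes [9, 5, 11, 17, 30, 21, 20]. The pivot is placed at index 3. All elements to the left of the pivot are <= 17, and all elements to the right are > 17.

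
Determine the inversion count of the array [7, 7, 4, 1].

Finding inversions in [7, 7, 4, 1]:

(0, 2): arr[0]=7 > arr[2]=4
(0, 3): arr[0]=7 > arr[3]=1
(1, 2): arr[1]=7 > arr[2]=4
(1, 3): arr[1]=7 > arr[3]=1
(2, 3): arr[2]=4 > arr[3]=1

Total inversions: 5

The array has 5 inversion(s): (0,2), (0,3), (1,2), (1,3), (2,3). Each pair (i,j) satisfies i < j and arr[i] > arr[j].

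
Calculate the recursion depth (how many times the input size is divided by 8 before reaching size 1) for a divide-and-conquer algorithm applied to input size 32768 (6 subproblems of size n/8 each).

For divide and conquer with division factor 8:

Problem sizes at each level:
Level 0: 32768
Level 1: 4096
Level 2: 512
Level 3: 64
Level 4: 8
Level 5: 1

The root is level 0 and the size-1 base case is level 5 (the tree spans levels 0 through 5, i.e. 6 levels counting the root), so the depth is the number of divisions: log_8(32768) = 5

The recursion tree depth is log_8(32768) = 5. At each level, the problem size is divided by 8, so it takes 5 divisions to reduce to a base case of size 1. The algorithm makes 6 recursive calls at each level.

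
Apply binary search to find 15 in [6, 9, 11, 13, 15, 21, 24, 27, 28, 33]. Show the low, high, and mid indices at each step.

Binary search for 15 in [6, 9, 11, 13, 15, 21, 24, 27, 28, 33]:

lo=0, hi=9, mid=4, arr[mid]=15 -> Found target at index 4!

Binary search finds 15 at index 4 after 1 comparisons. The search repeatedly halves the search space by comparing with the middle element.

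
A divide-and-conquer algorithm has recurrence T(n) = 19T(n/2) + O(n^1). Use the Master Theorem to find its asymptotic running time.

Master Theorem for T(n) = 19T(n/2) + O(n^1):

a = 19, b = 2, c = 1
log_b(a) = log_2(19) = 4.2479

Case 1: c = 1 < log_2(19) = 4.2479
T(n) = O(n^(log_2 19))

For T(n) = 19T(n/2) + O(n^1): log_2(19) = 4.2479. This is Case 1 of the Master Theorem (c < log_b(a), work dominated by leaves), giving O(n^(log_2 19)).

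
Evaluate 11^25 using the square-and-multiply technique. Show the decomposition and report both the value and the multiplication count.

Computing 11^25 by squaring (build up from 11^1; each line after the first costs one multiplication):

11^1 = 11
11^2 = (11^1)^2 = 11^2 = 121
11^3 = 11 * 11^2 = 11 * 121 = 1331
11^6 = (11^3)^2 = 1331^2 = 1771561
11^12 = (11^6)^2 = 1771561^2 = 3138428376721
11^24 = (11^12)^2 = 3138428376721^2 = 9849732675807611094711841
11^25 = 11 * 11^24 = 11 * 9849732675807611094711841 = 108347059433883722041830251

Result: 108347059433883722041830251
Multiplications needed: 6 (6 lines after 11^1)

11^25 = 108347059433883722041830251. Using exponentiation by squaring, this requires 6 multiplications. The key idea: if the exponent is even, square the half-power; if odd, multiply by the base once.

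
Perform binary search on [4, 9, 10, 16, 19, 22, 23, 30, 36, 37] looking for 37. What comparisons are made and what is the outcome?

Binary search for 37 in [4, 9, 10, 16, 19, 22, 23, 30, 36, 37]:

lo=0, hi=9, mid=4, arr[mid]=19 -> 19 < 37, search right half
lo=5, hi=9, mid=7, arr[mid]=30 -> 30 < 37, search right half
lo=8, hi=9, mid=8, arr[mid]=36 -> 36 < 37, search right half
lo=9, hi=9, mid=9, arr[mid]=37 -> Found target at index 9!

Binary search finds 37 at index 9 after 4 comparisons. The search repeatedly halves the search space by comparing with the middle element.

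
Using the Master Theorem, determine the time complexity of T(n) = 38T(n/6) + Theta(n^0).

Master Theorem for T(n) = 38T(n/6) + O(n^0):

a = 38, b = 6, c = 0
log_b(a) = log_6(38) = 2.0302

Case 1: c = 0 < log_6(38) = 2.0302
T(n) = O(n^(log_6 38))

For T(n) = 38T(n/6) + O(n^0): log_6(38) = 2.0302. This is Case 1 of the Master Theorem (c < log_b(a), work dominated by leaves), giving O(n^(log_6 38)).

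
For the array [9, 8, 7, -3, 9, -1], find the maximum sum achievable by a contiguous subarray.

Using Kadane's algorithm on [9, 8, 7, -3, 9, -1]:

Scanning through the array:
Position 1 (value 8): max_ending_here = 17, max_so_far = 17
Position 2 (value 7): max_ending_here = 24, max_so_far = 24
Position 3 (value -3): max_ending_here = 21, max_so_far = 24
Position 4 (value 9): max_ending_here = 30, max_so_far = 30
Position 5 (value -1): max_ending_here = 29, max_so_far = 30

Maximum subarray: [9, 8, 7, -3, 9]
Maximum sum: 30

The maximum subarray is [9, 8, 7, -3, 9] with sum 30. This subarray runs from index 0 to index 4.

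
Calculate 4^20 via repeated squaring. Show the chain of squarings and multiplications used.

Computing 4^20 by squaring (build up from 4^1; each line after the first costs one multiplication):

4^1 = 4
4^2 = (4^1)^2 = 4^2 = 16
4^4 = (4^2)^2 = 16^2 = 256
4^5 = 4 * 4^4 = 4 * 256 = 1024
4^10 = (4^5)^2 = 1024^2 = 1048576
4^20 = (4^10)^2 = 1048576^2 = 1099511627776

Result: 1099511627776
Multiplications needed: 5 (5 lines after 4^1)

4^20 = 1099511627776. Using exponentiation by squaring, this requires 5 multiplications. The key idea: if the exponent is even, square the half-power; if odd, multiply by the base once.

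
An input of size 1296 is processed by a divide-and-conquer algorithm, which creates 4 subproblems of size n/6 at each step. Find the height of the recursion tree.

For divide and conquer with division factor 6:

Problem sizes at each level:
Level 0: 1296
Level 1: 216
Level 2: 36
Level 3: 6
Level 4: 1

The root is level 0 and the size-1 base case is level 4 (the tree spans levels 0 through 4, i.e. 5 levels counting the root), so the depth is the number of divisions: log_6(1296) = 4

The recursion tree depth is log_6(1296) = 4. At each level, the problem size is divided by 6, so it takes 4 divisions to reduce to a base case of size 1. The algorithm makes 4 recursive calls at each level.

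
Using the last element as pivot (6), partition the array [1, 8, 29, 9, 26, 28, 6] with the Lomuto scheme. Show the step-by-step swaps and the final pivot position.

Lomuto partition with pivot = 6:

Initial array: [1, 8, 29, 9, 26, 28, 6]

arr[0]=1 <= 6: swap with position 0, array becomes [1, 8, 29, 9, 26, 28, 6]
arr[1]=8 > 6: no swap
arr[2]=29 > 6: no swap
arr[3]=9 > 6: no swap
arr[4]=26 > 6: no swap
arr[5]=28 > 6: no swap

Place pivot at position 1: [1, 6, 29, 9, 26, 28, 8]
Pivot position: 1

After partitioning with pivot 6, the array becomes [1, 6, 29, 9, 26, 28, 8]. The pivot is placed at index 1. All elements to the left of the pivot are <= 6, and all elements to the right are > 6.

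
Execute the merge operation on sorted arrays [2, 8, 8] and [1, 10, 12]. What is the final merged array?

Merging process:

Compare 2 vs 1: take 1 from right. Merged: [1]
Compare 2 vs 10: take 2 from left. Merged: [1, 2]
Compare 8 vs 10: take 8 from left. Merged: [1, 2, 8]
Compare 8 vs 10: take 8 from left. Merged: [1, 2, 8, 8]
Append remaining from right: [10, 12]. Merged: [1, 2, 8, 8, 10, 12]

Final merged array: [1, 2, 8, 8, 10, 12]
Total comparisons: 4

The merged array is [1, 2, 8, 8, 10, 12], requiring 4 comparisons. The merge step runs in O(n) time where n is the total number of elements.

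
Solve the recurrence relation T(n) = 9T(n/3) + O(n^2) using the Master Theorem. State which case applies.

Master Theorem for T(n) = 9T(n/3) + O(n^2):

a = 9, b = 3, c = 2
log_b(a) = log_3(9) = 2.0000

Case 2: c = 2 = log_3(9) = 2.0000
T(n) = O(n^2 log n) = O(n^2 log n)

For T(n) = 9T(n/3) + O(n^2): log_3(9) = 2.0000. This is Case 2 of the Master Theorem (c = log_b(a), equal work at all levels), giving O(n^2 log n).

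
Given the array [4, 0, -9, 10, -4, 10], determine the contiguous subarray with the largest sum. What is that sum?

Using Kadane's algorithm on [4, 0, -9, 10, -4, 10]:

Scanning through the array:
Position 1 (value 0): max_ending_here = 4, max_so_far = 4
Position 2 (value -9): max_ending_here = -5, max_so_far = 4
Position 3 (value 10): max_ending_here = 10, max_so_far = 10
Position 4 (value -4): max_ending_here = 6, max_so_far = 10
Position 5 (value 10): max_ending_here = 16, max_so_far = 16

Maximum subarray: [10, -4, 10]
Maximum sum: 16

The maximum subarray is [10, -4, 10] with sum 16. This subarray runs from index 3 to index 5.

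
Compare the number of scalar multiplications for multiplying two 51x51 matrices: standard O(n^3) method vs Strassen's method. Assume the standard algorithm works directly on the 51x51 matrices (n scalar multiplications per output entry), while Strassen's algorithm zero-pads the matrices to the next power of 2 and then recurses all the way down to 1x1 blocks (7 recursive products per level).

Matrix multiplication for 51x51 matrices:

Strassen's algorithm requires power-of-2 dimensions. Pad 51x51 to 64x64 (next power of 2).

Standard algorithm: 51^3 = 132651 multiplications
Strassen's algorithm: 7^(log2(64)) = 7^6 = 117649 multiplications
Savings: 132651 - 117649 = 15002 multiplications

Standard: 132651 multiplications (51^3). Strassen: 117649 multiplications (7^6, after padding to 64x64). Strassen reduces 8 recursive multiplications to 7 at each level.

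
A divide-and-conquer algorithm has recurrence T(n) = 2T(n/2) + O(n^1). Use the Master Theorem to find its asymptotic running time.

Master Theorem for T(n) = 2T(n/2) + O(n^1):

a = 2, b = 2, c = 1
log_b(a) = log_2(2) = 1.0000

Case 2: c = 1 = log_2(2) = 1.0000
T(n) = O(n^1 log n) = O(n log n)

For T(n) = 2T(n/2) + O(n^1): log_2(2) = 1.0000. This is Case 2 of the Master Theorem (c = log_b(a), equal work at all levels), giving O(n log n).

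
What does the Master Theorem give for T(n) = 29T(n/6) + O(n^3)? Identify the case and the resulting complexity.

Master Theorem for T(n) = 29T(n/6) + O(n^3):

a = 29, b = 6, c = 3
log_b(a) = log_6(29) = 1.8793

Case 3: c = 3 > log_6(29) = 1.8793
T(n) = O(n^3) = O(n^3)

For T(n) = 29T(n/6) + O(n^3): log_6(29) = 1.8793. This is Case 3 of the Master Theorem (c > log_b(a), work dominated by root), giving O(n^3).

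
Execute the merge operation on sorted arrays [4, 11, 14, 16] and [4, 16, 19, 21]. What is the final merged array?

Merging process:

Compare 4 vs 4: take 4 from left. Merged: [4]
Compare 11 vs 4: take 4 from right. Merged: [4, 4]
Compare 11 vs 16: take 11 from left. Merged: [4, 4, 11]
Compare 14 vs 16: take 14 from left. Merged: [4, 4, 11, 14]
Compare 16 vs 16: take 16 from left. Merged: [4, 4, 11, 14, 16]
Append remaining from right: [16, 19, 21]. Merged: [4, 4, 11, 14, 16, 16, 19, 21]

Final merged array: [4, 4, 11, 14, 16, 16, 19, 21]
Total comparisons: 5

The merged array is [4, 4, 11, 14, 16, 16, 19, 21], requiring 5 comparisons. The merge step runs in O(n) time where n is the total number of elements.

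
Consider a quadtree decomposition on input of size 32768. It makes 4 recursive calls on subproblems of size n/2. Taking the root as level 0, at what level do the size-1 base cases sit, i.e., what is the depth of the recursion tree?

For divide and conquer with division factor 2:

Problem sizes at each level:
Level 0: 32768
Level 1: 16384
Level 2: 8192
Level 3: 4096
Level 4: 2048
Level 5: 1024
Level 6: 512
Level 7: 256
Level 8: 128
Level 9: 64
Level 10: 32
Level 11: 16
Level 12: 8
Level 13: 4
Level 14: 2
Level 15: 1

The root is level 0 and the size-1 base case is level 15 (the tree spans levels 0 through 15, i.e. 16 levels counting the root), so the depth is the number of divisions: log_2(32768) = 15

The recursion tree depth is log_2(32768) = 15. At each level, the problem size is divided by 2, so it takes 15 divisions to reduce to a base case of size 1. The algorithm makes 4 recursive calls at each level.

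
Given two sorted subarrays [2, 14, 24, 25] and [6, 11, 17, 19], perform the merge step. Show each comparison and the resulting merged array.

Merging process:

Compare 2 vs 6: take 2 from left. Merged: [2]
Compare 14 vs 6: take 6 from right. Merged: [2, 6]
Compare 14 vs 11: take 11 from right. Merged: [2, 6, 11]
Compare 14 vs 17: take 14 from left. Merged: [2, 6, 11, 14]
Compare 24 vs 17: take 17 from right. Merged: [2, 6, 11, 14, 17]
Compare 24 vs 19: take 19 from right. Merged: [2, 6, 11, 14, 17, 19]
Append remaining from left: [24, 25]. Merged: [2, 6, 11, 14, 17, 19, 24, 25]

Final merged array: [2, 6, 11, 14, 17, 19, 24, 25]
Total comparisons: 6

The merged array is [2, 6, 11, 14, 17, 19, 24, 25], requiring 6 comparisons. The merge step runs in O(n) time where n is the total number of elements.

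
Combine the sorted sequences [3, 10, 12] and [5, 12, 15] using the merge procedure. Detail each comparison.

Merging process:

Compare 3 vs 5: take 3 from left. Merged: [3]
Compare 10 vs 5: take 5 from right. Merged: [3, 5]
Compare 10 vs 12: take 10 from left. Merged: [3, 5, 10]
Compare 12 vs 12: take 12 from left. Merged: [3, 5, 10, 12]
Append remaining from right: [12, 15]. Merged: [3, 5, 10, 12, 12, 15]

Final merged array: [3, 5, 10, 12, 12, 15]
Total comparisons: 4

The merged array is [3, 5, 10, 12, 12, 15], requiring 4 comparisons. The merge step runs in O(n) time where n is the total number of elements.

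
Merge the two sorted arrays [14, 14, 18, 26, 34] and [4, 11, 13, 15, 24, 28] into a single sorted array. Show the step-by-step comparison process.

Merging process:

Compare 14 vs 4: take 4 from right. Merged: [4]
Compare 14 vs 11: take 11 from right. Merged: [4, 11]
Compare 14 vs 13: take 13 from right. Merged: [4, 11, 13]
Compare 14 vs 15: take 14 from left. Merged: [4, 11, 13, 14]
Compare 14 vs 15: take 14 from left. Merged: [4, 11, 13, 14, 14]
Compare 18 vs 15: take 15 from right. Merged: [4, 11, 13, 14, 14, 15]
Compare 18 vs 24: take 18 from left. Merged: [4, 11, 13, 14, 14, 15, 18]
Compare 26 vs 24: take 24 from right. Merged: [4, 11, 13, 14, 14, 15, 18, 24]
Compare 26 vs 28: take 26 from left. Merged: [4, 11, 13, 14, 14, 15, 18, 24, 26]
Compare 34 vs 28: take 28 from right. Merged: [4, 11, 13, 14, 14, 15, 18, 24, 26, 28]
Append remaining from left: [34]. Merged: [4, 11, 13, 14, 14, 15, 18, 24, 26, 28, 34]

Final merged array: [4, 11, 13, 14, 14, 15, 18, 24, 26, 28, 34]
Total comparisons: 10

The merged array is [4, 11, 13, 14, 14, 15, 18, 24, 26, 28, 34], requiring 10 comparisons. The merge step runs in O(n) time where n is the total number of elements.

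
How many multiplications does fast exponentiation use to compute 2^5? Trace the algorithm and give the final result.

Computing 2^5 by squaring (build up from 2^1; each line after the first costs one multiplication):

2^1 = 2
2^2 = (2^1)^2 = 2^2 = 4
2^4 = (2^2)^2 = 4^2 = 16
2^5 = 2 * 2^4 = 2 * 16 = 32

Result: 32
Multiplications needed: 3 (3 lines after 2^1)

2^5 = 32. Using exponentiation by squaring, this requires 3 multiplications. The key idea: if the exponent is even, square the half-power; if odd, multiply by the base once.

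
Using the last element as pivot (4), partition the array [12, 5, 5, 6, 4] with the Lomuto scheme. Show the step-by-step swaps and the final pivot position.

Lomuto partition with pivot = 4:

Initial array: [12, 5, 5, 6, 4]

arr[0]=12 > 4: no swap
arr[1]=5 > 4: no swap
arr[2]=5 > 4: no swap
arr[3]=6 > 4: no swap

Place pivot at position 0: [4, 5, 5, 6, 12]
Pivot position: 0

After partitioning with pivot 4, the array becomes [4, 5, 5, 6, 12]. The pivot is placed at index 0. All elements to the left of the pivot are <= 4, and all elements to the right are > 4.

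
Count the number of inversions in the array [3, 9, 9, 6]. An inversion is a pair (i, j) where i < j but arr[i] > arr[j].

Finding inversions in [3, 9, 9, 6]:

(1, 3): arr[1]=9 > arr[3]=6
(2, 3): arr[2]=9 > arr[3]=6

Total inversions: 2

The array has 2 inversion(s): (1,3), (2,3). Each pair (i,j) satisfies i < j and arr[i] > arr[j].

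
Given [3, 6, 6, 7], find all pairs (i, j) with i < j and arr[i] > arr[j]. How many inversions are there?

Finding inversions in [3, 6, 6, 7]:


Total inversions: 0

The array has 0 inversions. It is already sorted.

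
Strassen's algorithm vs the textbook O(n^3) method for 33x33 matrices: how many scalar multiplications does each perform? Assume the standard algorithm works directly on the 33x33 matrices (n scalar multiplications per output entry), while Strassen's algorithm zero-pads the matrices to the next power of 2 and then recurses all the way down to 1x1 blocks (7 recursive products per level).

Matrix multiplication for 33x33 matrices:

Strassen's algorithm requires power-of-2 dimensions. Pad 33x33 to 64x64 (next power of 2).

Standard algorithm: 33^3 = 35937 multiplications
Strassen's algorithm: 7^(log2(64)) = 7^6 = 117649 multiplications
Difference: 35937 - 117649 = -81712 (Strassen uses MORE here due to padding overhead — for small or just-over-power-of-2 n, padding can outweigh the per-level savings)

Standard: 35937 multiplications (33^3). Strassen: 117649 multiplications (7^6, after padding to 64x64). Strassen reduces 8 recursive multiplications to 7 at each level.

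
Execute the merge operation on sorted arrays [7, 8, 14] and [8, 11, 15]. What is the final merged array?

Merging process:

Compare 7 vs 8: take 7 from left. Merged: [7]
Compare 8 vs 8: take 8 from left. Merged: [7, 8]
Compare 14 vs 8: take 8 from right. Merged: [7, 8, 8]
Compare 14 vs 11: take 11 from right. Merged: [7, 8, 8, 11]
Compare 14 vs 15: take 14 from left. Merged: [7, 8, 8, 11, 14]
Append remaining from right: [15]. Merged: [7, 8, 8, 11, 14, 15]

Final merged array: [7, 8, 8, 11, 14, 15]
Total comparisons: 5

The merged array is [7, 8, 8, 11, 14, 15], requiring 5 comparisons. The merge step runs in O(n) time where n is the total number of elements.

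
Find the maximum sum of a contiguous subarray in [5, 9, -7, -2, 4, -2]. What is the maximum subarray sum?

Using Kadane's algorithm on [5, 9, -7, -2, 4, -2]:

Scanning through the array:
Position 1 (value 9): max_ending_here = 14, max_so_far = 14
Position 2 (value -7): max_ending_here = 7, max_so_far = 14
Position 3 (value -2): max_ending_here = 5, max_so_far = 14
Position 4 (value 4): max_ending_here = 9, max_so_far = 14
Position 5 (value -2): max_ending_here = 7, max_so_far = 14

Maximum subarray: [5, 9]
Maximum sum: 14

The maximum subarray is [5, 9] with sum 14. This subarray runs from index 0 to index 1.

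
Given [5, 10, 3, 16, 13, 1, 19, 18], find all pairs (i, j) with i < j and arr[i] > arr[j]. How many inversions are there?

Finding inversions in [5, 10, 3, 16, 13, 1, 19, 18]:

(0, 2): arr[0]=5 > arr[2]=3
(0, 5): arr[0]=5 > arr[5]=1
(1, 2): arr[1]=10 > arr[2]=3
(1, 5): arr[1]=10 > arr[5]=1
(2, 5): arr[2]=3 > arr[5]=1
(3, 4): arr[3]=16 > arr[4]=13
(3, 5): arr[3]=16 > arr[5]=1
(4, 5): arr[4]=13 > arr[5]=1
(6, 7): arr[6]=19 > arr[7]=18

Total inversions: 9

The array has 9 inversion(s): (0,2), (0,5), (1,2), (1,5), (2,5), (3,4), (3,5), (4,5), (6,7). Each pair (i,j) satisfies i < j and arr[i] > arr[j].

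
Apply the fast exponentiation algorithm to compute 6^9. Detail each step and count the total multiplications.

Computing 6^9 by squaring (build up from 6^1; each line after the first costs one multiplication):

6^1 = 6
6^2 = (6^1)^2 = 6^2 = 36
6^4 = (6^2)^2 = 36^2 = 1296
6^8 = (6^4)^2 = 1296^2 = 1679616
6^9 = 6 * 6^8 = 6 * 1679616 = 10077696

Result: 10077696
Multiplications needed: 4 (4 lines after 6^1)

6^9 = 10077696. Using exponentiation by squaring, this requires 4 multiplications. The key idea: if the exponent is even, square the half-power; if odd, multiply by the base once.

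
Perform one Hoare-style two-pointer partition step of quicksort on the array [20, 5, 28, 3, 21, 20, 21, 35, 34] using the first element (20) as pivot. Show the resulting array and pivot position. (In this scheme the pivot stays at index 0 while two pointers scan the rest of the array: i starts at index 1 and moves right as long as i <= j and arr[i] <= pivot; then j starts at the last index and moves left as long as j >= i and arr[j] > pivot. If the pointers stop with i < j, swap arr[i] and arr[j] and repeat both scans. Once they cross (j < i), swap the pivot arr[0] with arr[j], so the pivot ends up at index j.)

Hoare-style two-pointer partition with pivot = 20:

Initial array: [20, 5, 28, 3, 21, 20, 21, 35, 34]

Pointers start at i = 1, j = 8.
i stops at index 2 (arr[2]=28 > 20), j stops at index 5 (arr[5]=20 <= 20): swap arr[2] and arr[5], array becomes [20, 5, 20, 3, 21, 28, 21, 35, 34]
i ends at 4, j ends at 3: the pointers have crossed (j < i), so scanning stops.

Swap pivot arr[0] with arr[3] to place pivot at position 3: [3, 5, 20, 20, 21, 28, 21, 35, 34]
Pivot position: 3

After partitioning with pivot 20, the array becomes [3, 5, 20, 20, 21, 28, 21, 35, 34]. The pivot is placed at index 3. All elements to the left of the pivot are <= 20, and all elements to the right are > 20.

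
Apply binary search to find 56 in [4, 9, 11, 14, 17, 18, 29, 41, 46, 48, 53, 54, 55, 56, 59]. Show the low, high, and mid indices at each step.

Binary search for 56 in [4, 9, 11, 14, 17, 18, 29, 41, 46, 48, 53, 54, 55, 56, 59]:

lo=0, hi=14, mid=7, arr[mid]=41 -> 41 < 56, search right half
lo=8, hi=14, mid=11, arr[mid]=54 -> 54 < 56, search right half
lo=12, hi=14, mid=13, arr[mid]=56 -> Found target at index 13!

Binary search finds 56 at index 13 after 3 comparisons. The search repeatedly halves the search space by comparing with the middle element.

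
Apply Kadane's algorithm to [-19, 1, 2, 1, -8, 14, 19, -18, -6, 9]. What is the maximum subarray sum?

Using Kadane's algorithm on [-19, 1, 2, 1, -8, 14, 19, -18, -6, 9]:

Scanning through the array:
Position 1 (value 1): max_ending_here = 1, max_so_far = 1
Position 2 (value 2): max_ending_here = 3, max_so_far = 3
Position 3 (value 1): max_ending_here = 4, max_so_far = 4
Position 4 (value -8): max_ending_here = -4, max_so_far = 4
Position 5 (value 14): max_ending_here = 14, max_so_far = 14
Position 6 (value 19): max_ending_here = 33, max_so_far = 33
Position 7 (value -18): max_ending_here = 15, max_so_far = 33
Position 8 (value -6): max_ending_here = 9, max_so_far = 33
Position 9 (value 9): max_ending_here = 18, max_so_far = 33

Maximum subarray: [14, 19]
Maximum sum: 33

The maximum subarray is [14, 19] with sum 33. This subarray runs from index 5 to index 6.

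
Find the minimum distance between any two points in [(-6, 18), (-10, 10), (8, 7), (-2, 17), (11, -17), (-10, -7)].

Computing all pairwise distances among 6 points:

d((-6, 18), (-10, 10)) = 8.9443
d((-6, 18), (8, 7)) = 17.8045
d((-6, 18), (-2, 17)) = 4.1231 <-- minimum
d((-6, 18), (11, -17)) = 38.9102
d((-6, 18), (-10, -7)) = 25.318
d((-10, 10), (8, 7)) = 18.2483
d((-10, 10), (-2, 17)) = 10.6301
d((-10, 10), (11, -17)) = 34.2053
d((-10, 10), (-10, -7)) = 17.0
d((8, 7), (-2, 17)) = 14.1421
d((8, 7), (11, -17)) = 24.1868
d((8, 7), (-10, -7)) = 22.8035
d((-2, 17), (11, -17)) = 36.4005
d((-2, 17), (-10, -7)) = 25.2982
d((11, -17), (-10, -7)) = 23.2594

Closest pair: (-6, 18) and (-2, 17) with distance 4.1231

The closest pair is (-6, 18) and (-2, 17) with Euclidean distance 4.1231. For 6 points, brute-force pairwise comparison is shown above. For large n, the divide-and-conquer algorithm (sort by x, recurse on halves, check the dividing strip) achieves O(n log n).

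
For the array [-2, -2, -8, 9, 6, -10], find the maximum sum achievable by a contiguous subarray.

Using Kadane's algorithm on [-2, -2, -8, 9, 6, -10]:

Scanning through the array:
Position 1 (value -2): max_ending_here = -2, max_so_far = -2
Position 2 (value -8): max_ending_here = -8, max_so_far = -2
Position 3 (value 9): max_ending_here = 9, max_so_far = 9
Position 4 (value 6): max_ending_here = 15, max_so_far = 15
Position 5 (value -10): max_ending_here = 5, max_so_far = 15

Maximum subarray: [9, 6]
Maximum sum: 15

The maximum subarray is [9, 6] with sum 15. This subarray runs from index 3 to index 4.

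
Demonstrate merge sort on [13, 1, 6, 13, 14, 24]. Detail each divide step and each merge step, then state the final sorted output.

Merge sort trace:

Split: [13, 1, 6, 13, 14, 24] -> [13, 1, 6] and [13, 14, 24]
  Split: [13, 1, 6] -> [13] and [1, 6]
    Split: [1, 6] -> [1] and [6]
    Merge: [1] + [6] -> [1, 6]
  Merge: [13] + [1, 6] -> [1, 6, 13]
  Split: [13, 14, 24] -> [13] and [14, 24]
    Split: [14, 24] -> [14] and [24]
    Merge: [14] + [24] -> [14, 24]
  Merge: [13] + [14, 24] -> [13, 14, 24]
Merge: [1, 6, 13] + [13, 14, 24] -> [1, 6, 13, 13, 14, 24]

Final sorted array: [1, 6, 13, 13, 14, 24]

The merge sort proceeds by recursively splitting the array and merging sorted halves.
After all merges, the sorted array is [1, 6, 13, 13, 14, 24].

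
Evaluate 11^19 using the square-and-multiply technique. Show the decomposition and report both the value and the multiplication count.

Computing 11^19 by squaring (build up from 11^1; each line after the first costs one multiplication):

11^1 = 11
11^2 = (11^1)^2 = 11^2 = 121
11^4 = (11^2)^2 = 121^2 = 14641
11^8 = (11^4)^2 = 14641^2 = 214358881
11^9 = 11 * 11^8 = 11 * 214358881 = 2357947691
11^18 = (11^9)^2 = 2357947691^2 = 5559917313492231481
11^19 = 11 * 11^18 = 11 * 5559917313492231481 = 61159090448414546291

Result: 61159090448414546291
Multiplications needed: 6 (6 lines after 11^1)

11^19 = 61159090448414546291. Using exponentiation by squaring, this requires 6 multiplications. The key idea: if the exponent is even, square the half-power; if odd, multiply by the base once.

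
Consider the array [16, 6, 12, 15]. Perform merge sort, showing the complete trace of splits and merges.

Merge sort trace:

Split: [16, 6, 12, 15] -> [16, 6] and [12, 15]
  Split: [16, 6] -> [16] and [6]
  Merge: [16] + [6] -> [6, 16]
  Split: [12, 15] -> [12] and [15]
  Merge: [12] + [15] -> [12, 15]
Merge: [6, 16] + [12, 15] -> [6, 12, 15, 16]

Final sorted array: [6, 12, 15, 16]

The merge sort proceeds by recursively splitting the array and merging sorted halves.
After all merges, the sorted array is [6, 12, 15, 16].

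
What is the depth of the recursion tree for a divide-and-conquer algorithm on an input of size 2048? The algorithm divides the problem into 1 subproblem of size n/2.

For divide and conquer with division factor 2:

Problem sizes at each level:
Level 0: 2048
Level 1: 1024
Level 2: 512
Level 3: 256
Level 4: 128
Level 5: 64
Level 6: 32
Level 7: 16
Level 8: 8
Level 9: 4
Level 10: 2
Level 11: 1

The root is level 0 and the size-1 base case is level 11 (the tree spans levels 0 through 11, i.e. 12 levels counting the root), so the depth is the number of divisions: log_2(2048) = 11

The recursion tree depth is log_2(2048) = 11. At each level, the problem size is divided by 2, so it takes 11 divisions to reduce to a base case of size 1. The algorithm makes 1 recursive call at each level.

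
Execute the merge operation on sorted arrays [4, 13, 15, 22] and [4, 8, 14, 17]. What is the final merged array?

Merging process:

Compare 4 vs 4: take 4 from left. Merged: [4]
Compare 13 vs 4: take 4 from right. Merged: [4, 4]
Compare 13 vs 8: take 8 from right. Merged: [4, 4, 8]
Compare 13 vs 14: take 13 from left. Merged: [4, 4, 8, 13]
Compare 15 vs 14: take 14 from right. Merged: [4, 4, 8, 13, 14]
Compare 15 vs 17: take 15 from left. Merged: [4, 4, 8, 13, 14, 15]
Compare 22 vs 17: take 17 from right. Merged: [4, 4, 8, 13, 14, 15, 17]
Append remaining from left: [22]. Merged: [4, 4, 8, 13, 14, 15, 17, 22]

Final merged array: [4, 4, 8, 13, 14, 15, 17, 22]
Total comparisons: 7

The merged array is [4, 4, 8, 13, 14, 15, 17, 22], requiring 7 comparisons. The merge step runs in O(n) time where n is the total number of elements.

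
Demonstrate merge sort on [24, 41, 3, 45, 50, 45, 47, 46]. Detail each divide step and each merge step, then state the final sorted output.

Merge sort trace:

Split: [24, 41, 3, 45, 50, 45, 47, 46] -> [24, 41, 3, 45] and [50, 45, 47, 46]
  Split: [24, 41, 3, 45] -> [24, 41] and [3, 45]
    Split: [24, 41] -> [24] and [41]
    Merge: [24] + [41] -> [24, 41]
    Split: [3, 45] -> [3] and [45]
    Merge: [3] + [45] -> [3, 45]
  Merge: [24, 41] + [3, 45] -> [3, 24, 41, 45]
  Split: [50, 45, 47, 46] -> [50, 45] and [47, 46]
    Split: [50, 45] -> [50] and [45]
    Merge: [50] + [45] -> [45, 50]
    Split: [47, 46] -> [47] and [46]
    Merge: [47] + [46] -> [46, 47]
  Merge: [45, 50] + [46, 47] -> [45, 46, 47, 50]
Merge: [3, 24, 41, 45] + [45, 46, 47, 50] -> [3, 24, 41, 45, 45, 46, 47, 50]

Final sorted array: [3, 24, 41, 45, 45, 46, 47, 50]

The merge sort proceeds by recursively splitting the array and merging sorted halves.
After all merges, the sorted array is [3, 24, 41, 45, 45, 46, 47, 50].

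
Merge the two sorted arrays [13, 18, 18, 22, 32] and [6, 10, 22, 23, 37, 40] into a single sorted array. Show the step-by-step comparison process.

Merging process:

Compare 13 vs 6: take 6 from right. Merged: [6]
Compare 13 vs 10: take 10 from right. Merged: [6, 10]
Compare 13 vs 22: take 13 from left. Merged: [6, 10, 13]
Compare 18 vs 22: take 18 from left. Merged: [6, 10, 13, 18]
Compare 18 vs 22: take 18 from left. Merged: [6, 10, 13, 18, 18]
Compare 22 vs 22: take 22 from left. Merged: [6, 10, 13, 18, 18, 22]
Compare 32 vs 22: take 22 from right. Merged: [6, 10, 13, 18, 18, 22, 22]
Compare 32 vs 23: take 23 from right. Merged: [6, 10, 13, 18, 18, 22, 22, 23]
Compare 32 vs 37: take 32 from left. Merged: [6, 10, 13, 18, 18, 22, 22, 23, 32]
Append remaining from right: [37, 40]. Merged: [6, 10, 13, 18, 18, 22, 22, 23, 32, 37, 40]

Final merged array: [6, 10, 13, 18, 18, 22, 22, 23, 32, 37, 40]
Total comparisons: 9

The merged array is [6, 10, 13, 18, 18, 22, 22, 23, 32, 37, 40], requiring 9 comparisons. The merge step runs in O(n) time where n is the total number of elements.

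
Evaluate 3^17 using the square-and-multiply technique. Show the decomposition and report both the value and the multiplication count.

Computing 3^17 by squaring (build up from 3^1; each line after the first costs one multiplication):

3^1 = 3
3^2 = (3^1)^2 = 3^2 = 9
3^4 = (3^2)^2 = 9^2 = 81
3^8 = (3^4)^2 = 81^2 = 6561
3^16 = (3^8)^2 = 6561^2 = 43046721
3^17 = 3 * 3^16 = 3 * 43046721 = 129140163

Result: 129140163
Multiplications needed: 5 (5 lines after 3^1)

3^17 = 129140163. Using exponentiation by squaring, this requires 5 multiplications. The key idea: if the exponent is even, square the half-power; if odd, multiply by the base once.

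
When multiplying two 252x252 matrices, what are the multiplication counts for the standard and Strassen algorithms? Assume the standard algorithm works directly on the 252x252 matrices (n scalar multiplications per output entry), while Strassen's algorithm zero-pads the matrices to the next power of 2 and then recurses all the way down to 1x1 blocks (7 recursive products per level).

Matrix multiplication for 252x252 matrices:

Strassen's algorithm requires power-of-2 dimensions. Pad 252x252 to 256x256 (next power of 2).

Standard algorithm: 252^3 = 16003008 multiplications
Strassen's algorithm: 7^(log2(256)) = 7^8 = 5764801 multiplications
Savings: 16003008 - 5764801 = 10238207 multiplications

Standard: 16003008 multiplications (252^3). Strassen: 5764801 multiplications (7^8, after padding to 256x256). Strassen reduces 8 recursive multiplications to 7 at each level.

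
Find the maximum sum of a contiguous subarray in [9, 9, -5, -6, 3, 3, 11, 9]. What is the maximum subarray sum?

Using Kadane's algorithm on [9, 9, -5, -6, 3, 3, 11, 9]:

Scanning through the array:
Position 1 (value 9): max_ending_here = 18, max_so_far = 18
Position 2 (value -5): max_ending_here = 13, max_so_far = 18
Position 3 (value -6): max_ending_here = 7, max_so_far = 18
Position 4 (value 3): max_ending_here = 10, max_so_far = 18
Position 5 (value 3): max_ending_here = 13, max_so_far = 18
Position 6 (value 11): max_ending_here = 24, max_so_far = 24
Position 7 (value 9): max_ending_here = 33, max_so_far = 33

Maximum subarray: [9, 9, -5, -6, 3, 3, 11, 9]
Maximum sum: 33

The maximum subarray is [9, 9, -5, -6, 3, 3, 11, 9] with sum 33. This subarray runs from index 0 to index 7.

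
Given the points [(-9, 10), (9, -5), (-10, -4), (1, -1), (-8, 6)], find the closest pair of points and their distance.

Computing all pairwise distances among 5 points:

d((-9, 10), (9, -5)) = 23.4307
d((-9, 10), (-10, -4)) = 14.0357
d((-9, 10), (1, -1)) = 14.8661
d((-9, 10), (-8, 6)) = 4.1231 <-- minimum
d((9, -5), (-10, -4)) = 19.0263
d((9, -5), (1, -1)) = 8.9443
d((9, -5), (-8, 6)) = 20.2485
d((-10, -4), (1, -1)) = 11.4018
d((-10, -4), (-8, 6)) = 10.198
d((1, -1), (-8, 6)) = 11.4018

Closest pair: (-9, 10) and (-8, 6) with distance 4.1231

The closest pair is (-9, 10) and (-8, 6) with Euclidean distance 4.1231. For 5 points, brute-force pairwise comparison is shown above. For large n, the divide-and-conquer algorithm (sort by x, recurse on halves, check the dividing strip) achieves O(n log n).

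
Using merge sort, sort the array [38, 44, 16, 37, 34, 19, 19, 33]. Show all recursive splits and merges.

Merge sort trace:

Split: [38, 44, 16, 37, 34, 19, 19, 33] -> [38, 44, 16, 37] and [34, 19, 19, 33]
  Split: [38, 44, 16, 37] -> [38, 44] and [16, 37]
    Split: [38, 44] -> [38] and [44]
    Merge: [38] + [44] -> [38, 44]
    Split: [16, 37] -> [16] and [37]
    Merge: [16] + [37] -> [16, 37]
  Merge: [38, 44] + [16, 37] -> [16, 37, 38, 44]
  Split: [34, 19, 19, 33] -> [34, 19] and [19, 33]
    Split: [34, 19] -> [34] and [19]
    Merge: [34] + [19] -> [19, 34]
    Split: [19, 33] -> [19] and [33]
    Merge: [19] + [33] -> [19, 33]
  Merge: [19, 34] + [19, 33] -> [19, 19, 33, 34]
Merge: [16, 37, 38, 44] + [19, 19, 33, 34] -> [16, 19, 19, 33, 34, 37, 38, 44]

Final sorted array: [16, 19, 19, 33, 34, 37, 38, 44]

The merge sort proceeds by recursively splitting the array and merging sorted halves.
After all merges, the sorted array is [16, 19, 19, 33, 34, 37, 38, 44].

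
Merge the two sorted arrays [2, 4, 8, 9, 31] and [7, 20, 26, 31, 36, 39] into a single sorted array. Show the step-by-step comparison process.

Merging process:

Compare 2 vs 7: take 2 from left. Merged: [2]
Compare 4 vs 7: take 4 from left. Merged: [2, 4]
Compare 8 vs 7: take 7 from right. Merged: [2, 4, 7]
Compare 8 vs 20: take 8 from left. Merged: [2, 4, 7, 8]
Compare 9 vs 20: take 9 from left. Merged: [2, 4, 7, 8, 9]
Compare 31 vs 20: take 20 from right. Merged: [2, 4, 7, 8, 9, 20]
Compare 31 vs 26: take 26 from right. Merged: [2, 4, 7, 8, 9, 20, 26]
Compare 31 vs 31: take 31 from left. Merged: [2, 4, 7, 8, 9, 20, 26, 31]
Append remaining from right: [31, 36, 39]. Merged: [2, 4, 7, 8, 9, 20, 26, 31, 31, 36, 39]

Final merged array: [2, 4, 7, 8, 9, 20, 26, 31, 31, 36, 39]
Total comparisons: 8

The merged array is [2, 4, 7, 8, 9, 20, 26, 31, 31, 36, 39], requiring 8 comparisons. The merge step runs in O(n) time where n is the total number of elements.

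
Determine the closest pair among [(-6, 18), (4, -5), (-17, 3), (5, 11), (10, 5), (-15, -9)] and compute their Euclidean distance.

Computing all pairwise distances among 6 points:

d((-6, 18), (4, -5)) = 25.0799
d((-6, 18), (-17, 3)) = 18.6011
d((-6, 18), (5, 11)) = 13.0384
d((-6, 18), (10, 5)) = 20.6155
d((-6, 18), (-15, -9)) = 28.4605
d((4, -5), (-17, 3)) = 22.4722
d((4, -5), (5, 11)) = 16.0312
d((4, -5), (10, 5)) = 11.6619
d((4, -5), (-15, -9)) = 19.4165
d((-17, 3), (5, 11)) = 23.4094
d((-17, 3), (10, 5)) = 27.074
d((-17, 3), (-15, -9)) = 12.1655
d((5, 11), (10, 5)) = 7.8102 <-- minimum
d((5, 11), (-15, -9)) = 28.2843
d((10, 5), (-15, -9)) = 28.6531

Closest pair: (5, 11) and (10, 5) with distance 7.8102

The closest pair is (5, 11) and (10, 5) with Euclidean distance 7.8102. For 6 points, brute-force pairwise comparison is shown above. For large n, the divide-and-conquer algorithm (sort by x, recurse on halves, check the dividing strip) achieves O(n log n).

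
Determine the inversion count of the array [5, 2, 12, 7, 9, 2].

Finding inversions in [5, 2, 12, 7, 9, 2]:

(0, 1): arr[0]=5 > arr[1]=2
(0, 5): arr[0]=5 > arr[5]=2
(2, 3): arr[2]=12 > arr[3]=7
(2, 4): arr[2]=12 > arr[4]=9
(2, 5): arr[2]=12 > arr[5]=2
(3, 5): arr[3]=7 > arr[5]=2
(4, 5): arr[4]=9 > arr[5]=2

Total inversions: 7

The array has 7 inversion(s): (0,1), (0,5), (2,3), (2,4), (2,5), (3,5), (4,5). Each pair (i,j) satisfies i < j and arr[i] > arr[j].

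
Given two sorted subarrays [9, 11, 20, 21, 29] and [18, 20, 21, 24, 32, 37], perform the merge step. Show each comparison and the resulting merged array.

Merging process:

Compare 9 vs 18: take 9 from left. Merged: [9]
Compare 11 vs 18: take 11 from left. Merged: [9, 11]
Compare 20 vs 18: take 18 from right. Merged: [9, 11, 18]
Compare 20 vs 20: take 20 from left. Merged: [9, 11, 18, 20]
Compare 21 vs 20: take 20 from right. Merged: [9, 11, 18, 20, 20]
Compare 21 vs 21: take 21 from left. Merged: [9, 11, 18, 20, 20, 21]
Compare 29 vs 21: take 21 from right. Merged: [9, 11, 18, 20, 20, 21, 21]
Compare 29 vs 24: take 24 from right. Merged: [9, 11, 18, 20, 20, 21, 21, 24]
Compare 29 vs 32: take 29 from left. Merged: [9, 11, 18, 20, 20, 21, 21, 24, 29]
Append remaining from right: [32, 37]. Merged: [9, 11, 18, 20, 20, 21, 21, 24, 29, 32, 37]

Final merged array: [9, 11, 18, 20, 20, 21, 21, 24, 29, 32, 37]
Total comparisons: 9

The merged array is [9, 11, 18, 20, 20, 21, 21, 24, 29, 32, 37], requiring 9 comparisons. The merge step runs in O(n) time where n is the total number of elements.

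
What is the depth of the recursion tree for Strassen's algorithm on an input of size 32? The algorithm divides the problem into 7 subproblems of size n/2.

For divide and conquer with division factor 2:

Problem sizes at each level:
Level 0: 32
Level 1: 16
Level 2: 8
Level 3: 4
Level 4: 2
Level 5: 1

The root is level 0 and the size-1 base case is level 5 (the tree spans levels 0 through 5, i.e. 6 levels counting the root), so the depth is the number of divisions: log_2(32) = 5

The recursion tree depth is log_2(32) = 5. At each level, the problem size is divided by 2, so it takes 5 divisions to reduce to a base case of size 1. The algorithm makes 7 recursive calls at each level.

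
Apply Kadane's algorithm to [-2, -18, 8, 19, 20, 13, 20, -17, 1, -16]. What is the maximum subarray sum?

Using Kadane's algorithm on [-2, -18, 8, 19, 20, 13, 20, -17, 1, -16]:

Scanning through the array:
Position 1 (value -18): max_ending_here = -18, max_so_far = -2
Position 2 (value 8): max_ending_here = 8, max_so_far = 8
Position 3 (value 19): max_ending_here = 27, max_so_far = 27
Position 4 (value 20): max_ending_here = 47, max_so_far = 47
Position 5 (value 13): max_ending_here = 60, max_so_far = 60
Position 6 (value 20): max_ending_here = 80, max_so_far = 80
Position 7 (value -17): max_ending_here = 63, max_so_far = 80
Position 8 (value 1): max_ending_here = 64, max_so_far = 80
Position 9 (value -16): max_ending_here = 48, max_so_far = 80

Maximum subarray: [8, 19, 20, 13, 20]
Maximum sum: 80

The maximum subarray is [8, 19, 20, 13, 20] with sum 80. This subarray runs from index 2 to index 6.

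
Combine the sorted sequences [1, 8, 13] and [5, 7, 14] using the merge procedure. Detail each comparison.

Merging process:

Compare 1 vs 5: take 1 from left. Merged: [1]
Compare 8 vs 5: take 5 from right. Merged: [1, 5]
Compare 8 vs 7: take 7 from right. Merged: [1, 5, 7]
Compare 8 vs 14: take 8 from left. Merged: [1, 5, 7, 8]
Compare 13 vs 14: take 13 from left. Merged: [1, 5, 7, 8, 13]
Append remaining from right: [14]. Merged: [1, 5, 7, 8, 13, 14]

Final merged array: [1, 5, 7, 8, 13, 14]
Total comparisons: 5

The merged array is [1, 5, 7, 8, 13, 14], requiring 5 comparisons. The merge step runs in O(n) time where n is the total number of elements.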